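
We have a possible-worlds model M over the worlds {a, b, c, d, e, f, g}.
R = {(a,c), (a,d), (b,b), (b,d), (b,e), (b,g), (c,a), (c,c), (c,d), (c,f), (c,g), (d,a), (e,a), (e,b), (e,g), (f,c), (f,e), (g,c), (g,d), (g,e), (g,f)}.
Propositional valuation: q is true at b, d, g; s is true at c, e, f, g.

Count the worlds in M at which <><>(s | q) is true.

Let φ = <><>(s | q). Evaluate φ at each world:
  a (successors {c, d}): φ is true.
  b (successors {b, d, e, g}): φ is true.
  c (successors {a, c, d, f, g}): φ is true.
  d (successors {a}): φ is true.
  e (successors {a, b, g}): φ is true.
  f (successors {c, e}): φ is true.
  g (successors {c, d, e, f}): φ is true.
For instance, at c:
  At c: <><>(s | q) requires <>(s | q) at some successor in {a, c, d, f, g}.
    <>(s | q) holds at a, so <><>(s | q) is true at c.
      At a: <>(s | q) requires s | q at some successor in {c, d}.
        s | q holds at c, so <>(s | q) is true at a.
Satisfying worlds: {a, b, c, d, e, f, g}

7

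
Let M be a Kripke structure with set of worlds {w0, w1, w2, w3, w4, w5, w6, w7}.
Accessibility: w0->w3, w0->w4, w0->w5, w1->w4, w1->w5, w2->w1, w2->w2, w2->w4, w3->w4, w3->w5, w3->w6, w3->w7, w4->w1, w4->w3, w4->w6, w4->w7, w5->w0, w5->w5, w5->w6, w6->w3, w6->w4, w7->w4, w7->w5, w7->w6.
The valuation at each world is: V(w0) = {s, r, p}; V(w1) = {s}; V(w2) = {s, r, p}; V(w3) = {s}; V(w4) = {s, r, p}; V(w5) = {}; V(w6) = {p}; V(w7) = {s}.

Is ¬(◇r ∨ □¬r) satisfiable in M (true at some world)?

No

Let φ = ¬(◇r ∨ □¬r). Evaluate φ at each world:
  w0 (successors {w3, w4, w5}): φ is false.
  w1 (successors {w4, w5}): φ is false.
  w2 (successors {w1, w2, w4}): φ is false.
  w3 (successors {w4, w5, w6, w7}): φ is false.
  w4 (successors {w1, w3, w6, w7}): φ is false.
  w5 (successors {w0, w5, w6}): φ is false.
  w6 (successors {w3, w4}): φ is false.
  w7 (successors {w4, w5, w6}): φ is false.
For instance, at w1:
  At w1: ◇r ∨ □¬r is true, so ¬(◇r ∨ □¬r) is false.
    At w1: ◇r is true, □¬r is false, so ◇r ∨ □¬r is true.
      At w1: ◇r requires r at some successor in {w4, w5}.
        r holds at w4, so ◇r is true at w1.
      At w1: □¬r requires ¬r at every successor {w4, w5}.
        ¬r fails at w4, so □¬r is false at w1.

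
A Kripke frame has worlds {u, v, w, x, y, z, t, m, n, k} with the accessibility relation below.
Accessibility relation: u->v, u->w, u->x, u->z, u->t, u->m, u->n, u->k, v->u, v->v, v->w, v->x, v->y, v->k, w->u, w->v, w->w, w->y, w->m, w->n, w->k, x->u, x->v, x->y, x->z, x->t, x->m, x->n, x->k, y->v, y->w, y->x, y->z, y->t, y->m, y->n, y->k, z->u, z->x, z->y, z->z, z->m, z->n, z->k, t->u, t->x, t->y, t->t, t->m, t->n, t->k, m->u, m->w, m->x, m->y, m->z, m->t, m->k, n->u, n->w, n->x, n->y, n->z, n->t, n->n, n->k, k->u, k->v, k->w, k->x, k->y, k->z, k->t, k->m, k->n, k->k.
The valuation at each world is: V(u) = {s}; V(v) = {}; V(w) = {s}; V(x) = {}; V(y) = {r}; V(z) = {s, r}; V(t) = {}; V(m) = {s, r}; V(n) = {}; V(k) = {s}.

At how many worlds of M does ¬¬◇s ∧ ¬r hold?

7

Recall that ◇ψ holds at a world iff ψ holds at some accessible world.
Let φ = ¬¬◇s ∧ ¬r. Evaluate φ at each world:
  u (successors {v, w, x, z, t, m, n, k}): φ is true.
  v (successors {u, v, w, x, y, k}): φ is true.
  w (successors {u, v, w, y, m, n, k}): φ is true.
  x (successors {u, v, y, z, t, m, n, k}): φ is true.
  y (successors {v, w, x, z, t, m, n, k}): φ is false.
  z (successors {u, x, y, z, m, n, k}): φ is false.
  t (successors {u, x, y, t, m, n, k}): φ is true.
  m (successors {u, w, x, y, z, t, k}): φ is false.
  n (successors {u, w, x, y, z, t, n, k}): φ is true.
  k (successors {u, v, w, x, y, z, t, m, n, k}): φ is true.
For instance, at n:
  At n: ¬¬◇s is true, ¬r is true, so ¬¬◇s ∧ ¬r is true.
    At n: ¬◇s is false, so ¬¬◇s is true.
      At n: ◇s is true, so ¬◇s is false.
Satisfying worlds: {u, v, w, x, t, n, k}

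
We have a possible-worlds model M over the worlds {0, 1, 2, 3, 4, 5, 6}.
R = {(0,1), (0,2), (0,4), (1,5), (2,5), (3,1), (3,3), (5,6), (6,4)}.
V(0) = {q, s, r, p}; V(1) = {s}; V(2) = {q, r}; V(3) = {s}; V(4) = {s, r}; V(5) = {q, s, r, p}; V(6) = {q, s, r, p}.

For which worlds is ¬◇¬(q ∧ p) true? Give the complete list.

1, 2, 4, 5

Let φ = ¬◇¬(q ∧ p). Evaluate φ at each world:
  0 (successors {1, 2, 4}): φ is false.
  1 (successors {5}): φ is true.
  2 (successors {5}): φ is true.
  3 (successors {1, 3}): φ is false.
  4 (successors ∅): φ is true.
  5 (successors {6}): φ is true.
  6 (successors {4}): φ is false.
For instance, at 1:
  At 1: ◇¬(q ∧ p) is false, so ¬◇¬(q ∧ p) is true.
    At 1: ◇¬(q ∧ p) requires ¬(q ∧ p) at some successor in {5}.
      At 5: ¬(q ∧ p) is false.
    So ◇¬(q ∧ p) is false at 1.
Satisfying worlds: {1, 2, 4, 5}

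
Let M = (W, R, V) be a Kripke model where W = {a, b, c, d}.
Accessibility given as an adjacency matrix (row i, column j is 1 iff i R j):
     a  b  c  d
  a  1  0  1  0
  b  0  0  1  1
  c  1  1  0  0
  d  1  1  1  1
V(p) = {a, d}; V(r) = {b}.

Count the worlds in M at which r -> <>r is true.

Recall that <>ψ holds at a world iff ψ holds at some accessible world.
Let φ = r -> <>r. Evaluate φ at each world:
  a (successors {a, c}): φ is true.
  b (successors {c, d}): φ is false.
  c (successors {a, b}): φ is true.
  d (successors {a, b, c, d}): φ is true.
For instance, at c:
  At c: r is false, <>r is true, so r -> <>r is true.
    At c: <>r requires r at some successor in {a, b}.
      r holds at b, so <>r is true at c.
Satisfying worlds: {a, c, d}

3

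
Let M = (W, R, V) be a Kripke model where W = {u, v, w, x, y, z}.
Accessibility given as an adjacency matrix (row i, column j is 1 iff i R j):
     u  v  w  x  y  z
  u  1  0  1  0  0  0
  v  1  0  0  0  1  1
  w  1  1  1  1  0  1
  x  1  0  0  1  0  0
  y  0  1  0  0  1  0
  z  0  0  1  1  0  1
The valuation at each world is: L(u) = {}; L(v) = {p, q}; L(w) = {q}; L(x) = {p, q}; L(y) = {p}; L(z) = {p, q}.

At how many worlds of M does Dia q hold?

6

Recall that Dia ψ holds at a world iff ψ holds at some accessible world.
Let φ = Dia q. Evaluate φ at each world:
  u (successors {u, w}): φ is true.
  v (successors {u, y, z}): φ is true.
  w (successors {u, v, w, x, z}): φ is true.
  x (successors {u, x}): φ is true.
  y (successors {v, y}): φ is true.
  z (successors {w, x, z}): φ is true.
For instance, at v:
  At v: Dia q requires q at some successor in {u, y, z}.
    q holds at z, so Dia q is true at v.
Satisfying worlds: {u, v, w, x, y, z}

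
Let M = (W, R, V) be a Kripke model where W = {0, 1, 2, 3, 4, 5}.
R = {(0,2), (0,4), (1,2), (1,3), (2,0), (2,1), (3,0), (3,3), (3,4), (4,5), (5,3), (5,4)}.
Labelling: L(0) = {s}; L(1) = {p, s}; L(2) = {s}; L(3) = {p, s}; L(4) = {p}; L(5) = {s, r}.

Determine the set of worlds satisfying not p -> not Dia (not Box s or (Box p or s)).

1, 3, 4

Recall that Box ψ holds at a world iff ψ holds at every accessible world, and Dia ψ holds iff ψ holds at some accessible world.
Let φ = not p -> not Dia (not Box s or (Box p or s)). Evaluate φ at each world:
  0 (successors {2, 4}): φ is false.
  1 (successors {2, 3}): φ is true.
  2 (successors {0, 1}): φ is false.
  3 (successors {0, 3, 4}): φ is true.
  4 (successors {5}): φ is true.
  5 (successors {3, 4}): φ is false.
For instance, at 3:
  At 3: not p is false, not Dia (not Box s or (Box p or s)) is false, so not p -> not Dia (not Box s or (Box p or s)) is true.
    At 3: Dia (not Box s or (Box p or s)) is true, so not Dia (not Box s or (Box p or s)) is false.
      At 3: Dia (not Box s or (Box p or s)) requires not Box s or (Box p or s) at some successor in {0, 3, 4}.
        not Box s or (Box p or s) holds at 0, so Dia (not Box s or (Box p or s)) is true at 3.
Satisfying worlds: {1, 3, 4}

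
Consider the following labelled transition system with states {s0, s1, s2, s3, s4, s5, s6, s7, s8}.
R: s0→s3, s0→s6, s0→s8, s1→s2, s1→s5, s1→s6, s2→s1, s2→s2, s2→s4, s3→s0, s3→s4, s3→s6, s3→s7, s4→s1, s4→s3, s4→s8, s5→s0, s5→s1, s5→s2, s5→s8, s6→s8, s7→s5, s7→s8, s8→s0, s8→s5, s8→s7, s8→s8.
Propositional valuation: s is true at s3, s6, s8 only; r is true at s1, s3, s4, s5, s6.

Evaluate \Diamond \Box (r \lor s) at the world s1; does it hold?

Yes

At s1: \Diamond \Box (r \lor s) requires \Box (r \lor s) at some successor in {s2, s5, s6}.
  \Box (r \lor s) holds at s6, so \Diamond \Box (r \lor s) is true at s1.
    At s6: \Box (r \lor s) requires r \lor s at every successor {s8}.
      At s8: r \lor s is true.
    So \Box (r \lor s) is true at s6.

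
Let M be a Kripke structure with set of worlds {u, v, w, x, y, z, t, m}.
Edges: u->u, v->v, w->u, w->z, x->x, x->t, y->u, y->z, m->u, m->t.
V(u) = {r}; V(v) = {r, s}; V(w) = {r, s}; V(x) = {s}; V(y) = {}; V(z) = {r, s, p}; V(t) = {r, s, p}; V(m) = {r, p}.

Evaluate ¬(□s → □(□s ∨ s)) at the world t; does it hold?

No

At t: □s → □(□s ∨ s) is true, so ¬(□s → □(□s ∨ s)) is false.
  At t: □s is true, □(□s ∨ s) is true, so □s → □(□s ∨ s) is true.
    At t: no accessible worlds, so □s holds vacuously.
    At t: no accessible worlds, so □(□s ∨ s) holds vacuously.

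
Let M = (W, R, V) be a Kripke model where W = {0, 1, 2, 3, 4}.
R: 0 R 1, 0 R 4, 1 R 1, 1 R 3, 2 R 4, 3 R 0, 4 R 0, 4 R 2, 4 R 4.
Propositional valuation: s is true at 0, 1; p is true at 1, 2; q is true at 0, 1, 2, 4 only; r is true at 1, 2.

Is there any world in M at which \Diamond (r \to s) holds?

Yes

Let φ = \Diamond (r \to s). Evaluate φ at each world:
  0 (successors {1, 4}): φ is true.
  1 (successors {1, 3}): φ is true.
  2 (successors {4}): φ is true.
  3 (successors {0}): φ is true.
  4 (successors {0, 2, 4}): φ is true.
Detail at 0 (witness):
  At 0: \Diamond (r \to s) requires r \to s at some successor in {1, 4}.
    r \to s holds at 1, so \Diamond (r \to s) is true at 0.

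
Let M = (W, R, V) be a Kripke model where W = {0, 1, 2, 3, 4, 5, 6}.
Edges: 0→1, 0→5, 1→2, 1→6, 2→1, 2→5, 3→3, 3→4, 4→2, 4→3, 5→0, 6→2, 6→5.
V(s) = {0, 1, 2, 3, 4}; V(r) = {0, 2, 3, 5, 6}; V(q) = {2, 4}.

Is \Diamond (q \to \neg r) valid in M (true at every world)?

Let φ = \Diamond (q \to \neg r). Evaluate φ at each world:
  0 (successors {1, 5}): φ is true.
  1 (successors {2, 6}): φ is true.
  2 (successors {1, 5}): φ is true.
  3 (successors {3, 4}): φ is true.
  4 (successors {2, 3}): φ is true.
  5 (successors {0}): φ is true.
  6 (successors {2, 5}): φ is true.
For instance, at 0:
  At 0: \Diamond (q \to \neg r) requires q \to \neg r at some successor in {1, 5}.
    q \to \neg r holds at 1, so \Diamond (q \to \neg r) is true at 0.

Yes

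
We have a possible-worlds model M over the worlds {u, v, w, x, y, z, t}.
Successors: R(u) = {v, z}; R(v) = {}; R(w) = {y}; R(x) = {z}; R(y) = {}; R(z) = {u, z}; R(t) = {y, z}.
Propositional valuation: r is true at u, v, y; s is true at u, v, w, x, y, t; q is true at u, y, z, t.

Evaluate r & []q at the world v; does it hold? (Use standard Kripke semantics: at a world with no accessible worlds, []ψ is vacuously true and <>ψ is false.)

At v: r is true, []q is true, so r & []q is true.
  At v: no accessible worlds, so []q holds vacuously.

Yes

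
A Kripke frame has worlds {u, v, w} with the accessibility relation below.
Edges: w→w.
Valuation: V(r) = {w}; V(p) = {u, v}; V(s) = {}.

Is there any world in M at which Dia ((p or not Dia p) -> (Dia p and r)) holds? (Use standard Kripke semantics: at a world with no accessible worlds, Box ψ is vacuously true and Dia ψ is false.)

No

Recall that Dia ψ holds at a world iff ψ holds at some accessible world.
Let φ = Dia ((p or not Dia p) -> (Dia p and r)). Evaluate φ at each world:
  u (successors ∅): φ is false.
  v (successors ∅): φ is false.
  w (successors {w}): φ is false.
For instance, at w:
  At w: Dia ((p or not Dia p) -> (Dia p and r)) requires (p or not Dia p) -> (Dia p and r) at some successor in {w}.
    At w: (p or not Dia p) -> (Dia p and r) is false.
  So Dia ((p or not Dia p) -> (Dia p and r)) is false at w.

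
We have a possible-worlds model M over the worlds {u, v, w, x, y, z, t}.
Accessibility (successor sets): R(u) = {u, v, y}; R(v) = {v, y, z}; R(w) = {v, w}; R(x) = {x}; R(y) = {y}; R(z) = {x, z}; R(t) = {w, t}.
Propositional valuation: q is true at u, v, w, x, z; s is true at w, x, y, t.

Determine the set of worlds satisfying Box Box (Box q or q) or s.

Let φ = Box Box (Box q or q) or s. Evaluate φ at each world:
  u (successors {u, v, y}): φ is false.
  v (successors {v, y, z}): φ is false.
  w (successors {v, w}): φ is true.
  x (successors {x}): φ is true.
  y (successors {y}): φ is true.
  z (successors {x, z}): φ is true.
  t (successors {w, t}): φ is true.
For instance, at u:
  At u: Box Box (Box q or q) is false, s is false, so Box Box (Box q or q) or s is false.
    At u: Box Box (Box q or q) requires Box (Box q or q) at every successor {u, v, y}.
      Box (Box q or q) fails at u, so Box Box (Box q or q) is false at u.
Satisfying worlds: {w, x, y, z, t}

w, x, y, z, t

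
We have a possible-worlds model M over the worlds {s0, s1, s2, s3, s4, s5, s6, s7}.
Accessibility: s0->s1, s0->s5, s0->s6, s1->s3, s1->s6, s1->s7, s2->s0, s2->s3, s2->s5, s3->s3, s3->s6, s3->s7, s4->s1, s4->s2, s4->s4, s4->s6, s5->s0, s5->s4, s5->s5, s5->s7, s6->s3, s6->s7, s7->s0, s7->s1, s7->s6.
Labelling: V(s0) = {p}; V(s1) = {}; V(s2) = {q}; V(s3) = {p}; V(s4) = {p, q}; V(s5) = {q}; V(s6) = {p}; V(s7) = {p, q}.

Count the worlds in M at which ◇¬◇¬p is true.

Let φ = ◇¬◇¬p. Evaluate φ at each world:
  s0 (successors {s1, s5, s6}): φ is true.
  s1 (successors {s3, s6, s7}): φ is true.
  s2 (successors {s0, s3, s5}): φ is true.
  s3 (successors {s3, s6, s7}): φ is true.
  s4 (successors {s1, s2, s4, s6}): φ is true.
  s5 (successors {s0, s4, s5, s7}): φ is false.
  s6 (successors {s3, s7}): φ is true.
  s7 (successors {s0, s1, s6}): φ is true.
For instance, at s5:
  At s5: ◇¬◇¬p requires ¬◇¬p at some successor in {s0, s4, s5, s7}.
    At s0: ¬◇¬p is false.
    At s4: ¬◇¬p is false.
    At s5: ¬◇¬p is false.
    At s7: ¬◇¬p is false.
  So ◇¬◇¬p is false at s5.
Satisfying worlds: {s0, s1, s2, s3, s4, s6, s7}

7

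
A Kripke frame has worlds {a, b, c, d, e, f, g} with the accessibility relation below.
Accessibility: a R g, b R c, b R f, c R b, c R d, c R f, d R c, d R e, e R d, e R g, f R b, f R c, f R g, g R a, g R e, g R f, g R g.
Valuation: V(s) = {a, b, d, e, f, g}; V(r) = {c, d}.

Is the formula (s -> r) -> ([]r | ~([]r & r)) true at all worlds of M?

Recall that []ψ holds at a world iff ψ holds at every accessible world, and <>ψ holds iff ψ holds at some accessible world.
Let φ = (s -> r) -> ([]r | ~([]r & r)). Evaluate φ at each world:
  a (successors {g}): φ is true.
  b (successors {c, f}): φ is true.
  c (successors {b, d, f}): φ is true.
  d (successors {c, e}): φ is true.
  e (successors {d, g}): φ is true.
  f (successors {b, c, g}): φ is true.
  g (successors {a, e, f, g}): φ is true.
For instance, at d:
  At d: s -> r is true, []r | ~([]r & r) is true, so (s -> r) -> ([]r | ~([]r & r)) is true.
    At d: []r is false, ~([]r & r) is true, so []r | ~([]r & r) is true.
      At d: []r requires r at every successor {c, e}.
        r fails at e, so []r is false at d.
      At d: []r & r is false, so ~([]r & r) is true.

Yes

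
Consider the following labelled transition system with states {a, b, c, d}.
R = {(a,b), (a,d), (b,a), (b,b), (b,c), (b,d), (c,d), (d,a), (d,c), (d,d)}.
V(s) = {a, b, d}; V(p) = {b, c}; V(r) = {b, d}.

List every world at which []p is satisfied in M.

none

Let φ = []p. Evaluate φ at each world:
  a (successors {b, d}): φ is false.
  b (successors {a, b, c, d}): φ is false.
  c (successors {d}): φ is false.
  d (successors {a, c, d}): φ is false.
For instance, at c:
  At c: []p requires p at every successor {d}.
    p fails at d, so []p is false at c.
Satisfying worlds: none.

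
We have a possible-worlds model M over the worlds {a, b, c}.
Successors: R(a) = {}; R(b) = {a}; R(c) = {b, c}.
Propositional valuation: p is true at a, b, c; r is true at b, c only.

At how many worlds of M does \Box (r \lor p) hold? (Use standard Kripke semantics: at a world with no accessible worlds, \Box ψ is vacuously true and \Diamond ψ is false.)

3

Let φ = \Box (r \lor p). Evaluate φ at each world:
  a (successors ∅): φ is true.
  b (successors {a}): φ is true.
  c (successors {b, c}): φ is true.
For instance, at c:
  At c: \Box (r \lor p) requires r \lor p at every successor {b, c}.
    At b: r \lor p is true.
    At c: r \lor p is true.
  So \Box (r \lor p) is true at c.
Satisfying worlds: {a, b, c}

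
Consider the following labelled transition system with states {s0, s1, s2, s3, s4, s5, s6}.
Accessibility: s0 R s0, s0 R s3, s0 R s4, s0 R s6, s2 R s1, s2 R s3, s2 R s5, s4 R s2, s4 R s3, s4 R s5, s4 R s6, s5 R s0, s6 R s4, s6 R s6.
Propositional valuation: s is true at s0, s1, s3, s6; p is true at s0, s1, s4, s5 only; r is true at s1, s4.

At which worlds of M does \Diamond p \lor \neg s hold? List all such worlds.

Let φ = \Diamond p \lor \neg s. Evaluate φ at each world:
  s0 (successors {s0, s3, s4, s6}): φ is true.
  s1 (successors ∅): φ is false.
  s2 (successors {s1, s3, s5}): φ is true.
  s3 (successors ∅): φ is false.
  s4 (successors {s2, s3, s5, s6}): φ is true.
  s5 (successors {s0}): φ is true.
  s6 (successors {s4, s6}): φ is true.
For instance, at s4:
  At s4: \Diamond p is true, \neg s is true, so \Diamond p \lor \neg s is true.
    At s4: \Diamond p requires p at some successor in {s2, s3, s5, s6}.
      p holds at s5, so \Diamond p is true at s4.
Satisfying worlds: {s0, s2, s4, s5, s6}

s0, s2, s4, s5, s6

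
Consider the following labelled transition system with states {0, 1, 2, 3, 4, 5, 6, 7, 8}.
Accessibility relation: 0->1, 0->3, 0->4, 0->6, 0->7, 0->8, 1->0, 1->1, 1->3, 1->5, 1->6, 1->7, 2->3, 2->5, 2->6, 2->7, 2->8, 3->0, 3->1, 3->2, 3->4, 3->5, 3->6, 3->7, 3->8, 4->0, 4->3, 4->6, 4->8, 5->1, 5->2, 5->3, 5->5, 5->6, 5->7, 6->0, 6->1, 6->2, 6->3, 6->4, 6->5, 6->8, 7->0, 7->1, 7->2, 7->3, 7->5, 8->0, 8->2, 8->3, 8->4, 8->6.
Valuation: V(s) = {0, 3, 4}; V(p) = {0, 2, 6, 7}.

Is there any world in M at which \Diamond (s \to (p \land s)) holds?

Let φ = \Diamond (s \to (p \land s)). Evaluate φ at each world:
  0 (successors {1, 3, 4, 6, 7, 8}): φ is true.
  1 (successors {0, 1, 3, 5, 6, 7}): φ is true.
  2 (successors {3, 5, 6, 7, 8}): φ is true.
  3 (successors {0, 1, 2, 4, 5, 6, 7, 8}): φ is true.
  4 (successors {0, 3, 6, 8}): φ is true.
  5 (successors {1, 2, 3, 5, 6, 7}): φ is true.
  6 (successors {0, 1, 2, 3, 4, 5, 8}): φ is true.
  7 (successors {0, 1, 2, 3, 5}): φ is true.
  8 (successors {0, 2, 3, 4, 6}): φ is true.
Detail at 0 (witness):
  At 0: \Diamond (s \to (p \land s)) requires s \to (p \land s) at some successor in {1, 3, 4, 6, 7, 8}.
    s \to (p \land s) holds at 1, so \Diamond (s \to (p \land s)) is true at 0.

Yes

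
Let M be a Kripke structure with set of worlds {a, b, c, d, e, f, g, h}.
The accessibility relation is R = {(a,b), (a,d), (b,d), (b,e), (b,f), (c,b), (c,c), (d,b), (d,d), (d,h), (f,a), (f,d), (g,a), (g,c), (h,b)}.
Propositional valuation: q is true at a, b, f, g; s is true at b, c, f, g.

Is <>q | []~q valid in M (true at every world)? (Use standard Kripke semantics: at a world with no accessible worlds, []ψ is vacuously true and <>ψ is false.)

Let φ = <>q | []~q. Evaluate φ at each world:
  a (successors {b, d}): φ is true.
  b (successors {d, e, f}): φ is true.
  c (successors {b, c}): φ is true.
  d (successors {b, d, h}): φ is true.
  e (successors ∅): φ is true.
  f (successors {a, d}): φ is true.
  g (successors {a, c}): φ is true.
  h (successors {b}): φ is true.
For instance, at g:
  At g: <>q is true, []~q is false, so <>q | []~q is true.
    At g: <>q requires q at some successor in {a, c}.
      q holds at a, so <>q is true at g.
    At g: []~q requires ~q at every successor {a, c}.
      ~q fails at a, so []~q is false at g.

Yes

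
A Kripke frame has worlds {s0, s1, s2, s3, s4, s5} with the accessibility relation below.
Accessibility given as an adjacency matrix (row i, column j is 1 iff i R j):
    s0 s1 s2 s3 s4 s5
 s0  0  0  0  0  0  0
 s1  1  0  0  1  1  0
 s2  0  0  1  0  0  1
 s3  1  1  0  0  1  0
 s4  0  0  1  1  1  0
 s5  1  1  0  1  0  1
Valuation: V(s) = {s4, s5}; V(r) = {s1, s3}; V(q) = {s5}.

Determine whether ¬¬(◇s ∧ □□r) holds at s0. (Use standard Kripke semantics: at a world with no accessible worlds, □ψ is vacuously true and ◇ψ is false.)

No

At s0: ¬(◇s ∧ □□r) is true, so ¬¬(◇s ∧ □□r) is false.
  At s0: ◇s ∧ □□r is false, so ¬(◇s ∧ □□r) is true.
    At s0: ◇s is false, □□r is true, so ◇s ∧ □□r is false.
      At s0: no accessible worlds, so ◇s is false.
      At s0: no accessible worlds, so □□r holds vacuously.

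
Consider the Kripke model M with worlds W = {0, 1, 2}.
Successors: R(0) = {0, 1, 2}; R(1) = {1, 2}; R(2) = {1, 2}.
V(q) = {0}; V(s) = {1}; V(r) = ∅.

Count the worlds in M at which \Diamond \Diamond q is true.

1

Let φ = \Diamond \Diamond q. Evaluate φ at each world:
  0 (successors {0, 1, 2}): φ is true.
  1 (successors {1, 2}): φ is false.
  2 (successors {1, 2}): φ is false.
For instance, at 2:
  At 2: \Diamond \Diamond q requires \Diamond q at some successor in {1, 2}.
    At 1: \Diamond q is false.
    At 2: \Diamond q is false.
  So \Diamond \Diamond q is false at 2.
Satisfying worlds: {0}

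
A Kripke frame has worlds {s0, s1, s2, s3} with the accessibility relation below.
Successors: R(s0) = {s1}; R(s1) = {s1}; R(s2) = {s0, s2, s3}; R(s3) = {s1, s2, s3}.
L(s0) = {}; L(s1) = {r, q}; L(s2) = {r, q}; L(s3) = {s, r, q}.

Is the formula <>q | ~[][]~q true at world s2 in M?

Recall that []ψ holds at a world iff ψ holds at every accessible world, and <>ψ holds iff ψ holds at some accessible world.
At s2: <>q is true, ~[][]~q is true, so <>q | ~[][]~q is true.
  At s2: <>q requires q at some successor in {s0, s2, s3}.
    q holds at s2, so <>q is true at s2.
  At s2: [][]~q is false, so ~[][]~q is true.
    At s2: [][]~q requires []~q at every successor {s0, s2, s3}.
      []~q fails at s0, so [][]~q is false at s2.

Yes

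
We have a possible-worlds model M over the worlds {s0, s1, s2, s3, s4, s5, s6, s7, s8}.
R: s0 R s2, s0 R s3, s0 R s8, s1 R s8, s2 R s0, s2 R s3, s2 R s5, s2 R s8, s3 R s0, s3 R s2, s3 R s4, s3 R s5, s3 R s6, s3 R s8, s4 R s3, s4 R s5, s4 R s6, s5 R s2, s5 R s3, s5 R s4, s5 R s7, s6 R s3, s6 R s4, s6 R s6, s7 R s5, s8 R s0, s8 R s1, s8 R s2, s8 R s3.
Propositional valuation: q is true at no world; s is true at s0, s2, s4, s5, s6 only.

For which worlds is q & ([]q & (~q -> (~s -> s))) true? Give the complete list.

Recall that []ψ holds at a world iff ψ holds at every accessible world, and <>ψ holds iff ψ holds at some accessible world.
Let φ = q & ([]q & (~q -> (~s -> s))). Evaluate φ at each world:
  s0 (successors {s2, s3, s8}): φ is false.
  s1 (successors {s8}): φ is false.
  s2 (successors {s0, s3, s5, s8}): φ is false.
  s3 (successors {s0, s2, s4, s5, s6, s8}): φ is false.
  s4 (successors {s3, s5, s6}): φ is false.
  s5 (successors {s2, s3, s4, s7}): φ is false.
  s6 (successors {s3, s4, s6}): φ is false.
  s7 (successors {s5}): φ is false.
  s8 (successors {s0, s1, s2, s3}): φ is false.
For instance, at s8:
  At s8: q is false, []q & (~q -> (~s -> s)) is false, so q & ([]q & (~q -> (~s -> s))) is false.
    At s8: []q is false, ~q -> (~s -> s) is false, so []q & (~q -> (~s -> s)) is false.
      At s8: []q requires q at every successor {s0, s1, s2, s3}.
        q fails at s0, so []q is false at s8.
Satisfying worlds: none.

none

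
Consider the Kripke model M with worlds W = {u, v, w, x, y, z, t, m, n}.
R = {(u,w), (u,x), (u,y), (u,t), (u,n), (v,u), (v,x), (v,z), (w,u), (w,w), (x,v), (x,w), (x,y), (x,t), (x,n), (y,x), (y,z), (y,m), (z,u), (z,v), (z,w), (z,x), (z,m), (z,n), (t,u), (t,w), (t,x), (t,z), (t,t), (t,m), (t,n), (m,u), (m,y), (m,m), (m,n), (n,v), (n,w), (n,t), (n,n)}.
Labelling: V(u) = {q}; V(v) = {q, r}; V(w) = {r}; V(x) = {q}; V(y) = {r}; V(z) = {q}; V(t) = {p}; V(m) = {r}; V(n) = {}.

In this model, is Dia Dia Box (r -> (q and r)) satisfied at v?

Yes

Recall that Box ψ holds at a world iff ψ holds at every accessible world, and Dia ψ holds iff ψ holds at some accessible world.
At v: Dia Dia Box (r -> (q and r)) requires Dia Box (r -> (q and r)) at some successor in {u, x, z}.
  Dia Box (r -> (q and r)) holds at x, so Dia Dia Box (r -> (q and r)) is true at v.
    At x: Dia Box (r -> (q and r)) requires Box (r -> (q and r)) at some successor in {v, w, y, t, n}.
      Box (r -> (q and r)) holds at v, so Dia Box (r -> (q and r)) is true at x.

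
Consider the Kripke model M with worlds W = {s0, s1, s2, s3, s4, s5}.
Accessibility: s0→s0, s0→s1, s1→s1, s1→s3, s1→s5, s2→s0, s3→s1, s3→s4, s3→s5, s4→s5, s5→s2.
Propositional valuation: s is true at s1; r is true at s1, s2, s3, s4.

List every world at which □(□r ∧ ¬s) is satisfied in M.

Recall that □ψ holds at a world iff ψ holds at every accessible world, and ◇ψ holds iff ψ holds at some accessible world.
Let φ = □(□r ∧ ¬s). Evaluate φ at each world:
  s0 (successors {s0, s1}): φ is false.
  s1 (successors {s1, s3, s5}): φ is false.
  s2 (successors {s0}): φ is false.
  s3 (successors {s1, s4, s5}): φ is false.
  s4 (successors {s5}): φ is true.
  s5 (successors {s2}): φ is false.
For instance, at s3:
  At s3: □(□r ∧ ¬s) requires □r ∧ ¬s at every successor {s1, s4, s5}.
    □r ∧ ¬s fails at s1, so □(□r ∧ ¬s) is false at s3.
      At s1: □r is false, ¬s is false, so □r ∧ ¬s is false.
Satisfying worlds: {s4}

s4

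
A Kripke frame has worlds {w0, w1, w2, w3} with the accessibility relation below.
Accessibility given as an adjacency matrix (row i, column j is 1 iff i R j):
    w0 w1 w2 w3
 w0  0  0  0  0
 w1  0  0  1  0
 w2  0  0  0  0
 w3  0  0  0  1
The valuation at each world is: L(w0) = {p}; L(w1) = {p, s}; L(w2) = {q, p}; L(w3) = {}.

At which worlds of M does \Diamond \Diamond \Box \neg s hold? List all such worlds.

Let φ = \Diamond \Diamond \Box \neg s. Evaluate φ at each world:
  w0 (successors ∅): φ is false.
  w1 (successors {w2}): φ is false.
  w2 (successors ∅): φ is false.
  w3 (successors {w3}): φ is true.
For instance, at w3:
  At w3: \Diamond \Diamond \Box \neg s requires \Diamond \Box \neg s at some successor in {w3}.
    \Diamond \Box \neg s holds at w3, so \Diamond \Diamond \Box \neg s is true at w3.
      At w3: \Diamond \Box \neg s requires \Box \neg s at some successor in {w3}.
        \Box \neg s holds at w3, so \Diamond \Box \neg s is true at w3.
Satisfying worlds: {w3}

w3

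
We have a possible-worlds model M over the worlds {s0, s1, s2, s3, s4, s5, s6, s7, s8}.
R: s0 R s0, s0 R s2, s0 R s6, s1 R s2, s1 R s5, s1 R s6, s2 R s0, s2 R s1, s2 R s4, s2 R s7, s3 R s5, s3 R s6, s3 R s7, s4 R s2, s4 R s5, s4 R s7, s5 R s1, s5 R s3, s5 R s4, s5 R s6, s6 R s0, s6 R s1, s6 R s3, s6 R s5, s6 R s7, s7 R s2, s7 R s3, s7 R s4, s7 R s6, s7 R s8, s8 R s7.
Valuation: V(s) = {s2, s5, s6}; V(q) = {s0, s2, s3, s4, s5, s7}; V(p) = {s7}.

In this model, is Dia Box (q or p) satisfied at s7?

At s7: Dia Box (q or p) requires Box (q or p) at some successor in {s2, s3, s4, s6, s8}.
  Box (q or p) holds at s4, so Dia Box (q or p) is true at s7.
    At s4: Box (q or p) requires q or p at every successor {s2, s5, s7}.
      At s2: q or p is true.
      At s5: q or p is true.
      At s7: q or p is true.
    So Box (q or p) is true at s4.

Yes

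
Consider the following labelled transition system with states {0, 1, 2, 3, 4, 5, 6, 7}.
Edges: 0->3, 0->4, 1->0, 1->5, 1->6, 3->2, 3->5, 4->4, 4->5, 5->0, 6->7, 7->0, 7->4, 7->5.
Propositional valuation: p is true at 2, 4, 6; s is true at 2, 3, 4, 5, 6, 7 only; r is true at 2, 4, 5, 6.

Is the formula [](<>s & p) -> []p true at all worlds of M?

Recall that []ψ holds at a world iff ψ holds at every accessible world, and <>ψ holds iff ψ holds at some accessible world.
Let φ = [](<>s & p) -> []p. Evaluate φ at each world:
  0 (successors {3, 4}): φ is true.
  1 (successors {0, 5, 6}): φ is true.
  2 (successors ∅): φ is true.
  3 (successors {2, 5}): φ is true.
  4 (successors {4, 5}): φ is true.
  5 (successors {0}): φ is true.
  6 (successors {7}): φ is true.
  7 (successors {0, 4, 5}): φ is true.
For instance, at 7:
  At 7: [](<>s & p) is false, []p is false, so [](<>s & p) -> []p is true.
    At 7: [](<>s & p) requires <>s & p at every successor {0, 4, 5}.
      <>s & p fails at 0, so [](<>s & p) is false at 7.
    At 7: []p requires p at every successor {0, 4, 5}.
      p fails at 0, so []p is false at 7.

Yes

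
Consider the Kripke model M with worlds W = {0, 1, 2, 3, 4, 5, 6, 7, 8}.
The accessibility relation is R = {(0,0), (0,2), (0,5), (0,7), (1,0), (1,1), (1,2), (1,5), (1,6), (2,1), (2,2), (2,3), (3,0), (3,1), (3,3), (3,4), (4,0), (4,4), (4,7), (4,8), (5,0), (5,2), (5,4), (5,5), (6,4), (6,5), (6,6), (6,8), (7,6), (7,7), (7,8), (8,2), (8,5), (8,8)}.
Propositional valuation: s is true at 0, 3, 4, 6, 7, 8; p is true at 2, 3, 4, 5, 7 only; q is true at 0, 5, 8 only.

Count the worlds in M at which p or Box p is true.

5

Let φ = p or Box p. Evaluate φ at each world:
  0 (successors {0, 2, 5, 7}): φ is false.
  1 (successors {0, 1, 2, 5, 6}): φ is false.
  2 (successors {1, 2, 3}): φ is true.
  3 (successors {0, 1, 3, 4}): φ is true.
  4 (successors {0, 4, 7, 8}): φ is true.
  5 (successors {0, 2, 4, 5}): φ is true.
  6 (successors {4, 5, 6, 8}): φ is false.
  7 (successors {6, 7, 8}): φ is true.
  8 (successors {2, 5, 8}): φ is false.
For instance, at 7:
  At 7: p is true, Box p is false, so p or Box p is true.
    At 7: Box p requires p at every successor {6, 7, 8}.
      p fails at 6, so Box p is false at 7.
Satisfying worlds: {2, 3, 4, 5, 7}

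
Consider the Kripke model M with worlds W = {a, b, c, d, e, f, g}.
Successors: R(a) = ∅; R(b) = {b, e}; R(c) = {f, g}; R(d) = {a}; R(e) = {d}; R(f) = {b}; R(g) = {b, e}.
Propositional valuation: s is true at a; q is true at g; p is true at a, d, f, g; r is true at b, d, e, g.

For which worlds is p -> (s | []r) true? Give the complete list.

Let φ = p -> (s | []r). Evaluate φ at each world:
  a (successors ∅): φ is true.
  b (successors {b, e}): φ is true.
  c (successors {f, g}): φ is true.
  d (successors {a}): φ is false.
  e (successors {d}): φ is true.
  f (successors {b}): φ is true.
  g (successors {b, e}): φ is true.
For instance, at d:
  At d: p is true, s | []r is false, so p -> (s | []r) is false.
    At d: s is false, []r is false, so s | []r is false.
      At d: []r requires r at every successor {a}.
        r fails at a, so []r is false at d.
Satisfying worlds: {a, b, c, e, f, g}

a, b, c, e, f, g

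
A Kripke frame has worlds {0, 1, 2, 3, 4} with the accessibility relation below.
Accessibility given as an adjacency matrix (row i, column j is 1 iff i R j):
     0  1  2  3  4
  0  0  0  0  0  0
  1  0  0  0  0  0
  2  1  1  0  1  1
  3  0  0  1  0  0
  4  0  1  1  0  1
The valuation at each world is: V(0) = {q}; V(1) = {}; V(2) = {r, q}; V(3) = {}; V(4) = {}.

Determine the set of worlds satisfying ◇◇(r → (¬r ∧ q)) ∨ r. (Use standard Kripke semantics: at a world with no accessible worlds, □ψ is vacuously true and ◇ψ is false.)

Let φ = ◇◇(r → (¬r ∧ q)) ∨ r. Evaluate φ at each world:
  0 (successors ∅): φ is false.
  1 (successors ∅): φ is false.
  2 (successors {0, 1, 3, 4}): φ is true.
  3 (successors {2}): φ is true.
  4 (successors {1, 2, 4}): φ is true.
For instance, at 4:
  At 4: ◇◇(r → (¬r ∧ q)) is true, r is false, so ◇◇(r → (¬r ∧ q)) ∨ r is true.
    At 4: ◇◇(r → (¬r ∧ q)) requires ◇(r → (¬r ∧ q)) at some successor in {1, 2, 4}.
      ◇(r → (¬r ∧ q)) holds at 2, so ◇◇(r → (¬r ∧ q)) is true at 4.
Satisfying worlds: {2, 3, 4}

2, 3, 4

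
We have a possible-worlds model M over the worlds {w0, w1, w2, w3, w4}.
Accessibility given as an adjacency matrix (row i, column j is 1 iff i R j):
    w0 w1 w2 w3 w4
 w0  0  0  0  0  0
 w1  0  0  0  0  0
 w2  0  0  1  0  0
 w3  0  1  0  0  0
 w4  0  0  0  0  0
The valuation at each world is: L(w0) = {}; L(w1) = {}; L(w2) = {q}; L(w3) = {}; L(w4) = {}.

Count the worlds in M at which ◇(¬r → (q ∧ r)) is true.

0

Let φ = ◇(¬r → (q ∧ r)). Evaluate φ at each world:
  w0 (successors ∅): φ is false.
  w1 (successors ∅): φ is false.
  w2 (successors {w2}): φ is false.
  w3 (successors {w1}): φ is false.
  w4 (successors ∅): φ is false.
For instance, at w3:
  At w3: ◇(¬r → (q ∧ r)) requires ¬r → (q ∧ r) at some successor in {w1}.
    At w1: ¬r → (q ∧ r) is false.
  So ◇(¬r → (q ∧ r)) is false at w3.
Satisfying worlds: none.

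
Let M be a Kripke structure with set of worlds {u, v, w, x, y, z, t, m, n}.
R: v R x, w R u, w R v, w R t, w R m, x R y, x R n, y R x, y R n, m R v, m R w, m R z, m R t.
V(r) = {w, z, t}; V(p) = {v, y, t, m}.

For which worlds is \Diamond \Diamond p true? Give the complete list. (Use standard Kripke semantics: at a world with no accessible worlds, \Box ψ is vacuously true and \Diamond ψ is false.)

Let φ = \Diamond \Diamond p. Evaluate φ at each world:
  u (successors ∅): φ is false.
  v (successors {x}): φ is true.
  w (successors {u, v, t, m}): φ is true.
  x (successors {y, n}): φ is false.
  y (successors {x, n}): φ is true.
  z (successors ∅): φ is false.
  t (successors ∅): φ is false.
  m (successors {v, w, z, t}): φ is true.
  n (successors ∅): φ is false.
For instance, at x:
  At x: \Diamond \Diamond p requires \Diamond p at some successor in {y, n}.
    At y: \Diamond p is false.
    At n: \Diamond p is false.
  So \Diamond \Diamond p is false at x.
Satisfying worlds: {v, w, y, m}

v, w, y, m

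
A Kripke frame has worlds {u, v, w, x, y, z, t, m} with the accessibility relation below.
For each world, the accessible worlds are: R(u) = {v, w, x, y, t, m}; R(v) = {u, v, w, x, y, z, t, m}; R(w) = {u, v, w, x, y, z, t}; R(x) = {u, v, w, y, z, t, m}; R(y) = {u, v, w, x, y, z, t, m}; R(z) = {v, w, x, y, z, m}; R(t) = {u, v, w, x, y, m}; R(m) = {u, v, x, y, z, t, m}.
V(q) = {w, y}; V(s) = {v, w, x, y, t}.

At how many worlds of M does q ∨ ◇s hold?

8

Let φ = q ∨ ◇s. Evaluate φ at each world:
  u (successors {v, w, x, y, t, m}): φ is true.
  v (successors {u, v, w, x, y, z, t, m}): φ is true.
  w (successors {u, v, w, x, y, z, t}): φ is true.
  x (successors {u, v, w, y, z, t, m}): φ is true.
  y (successors {u, v, w, x, y, z, t, m}): φ is true.
  z (successors {v, w, x, y, z, m}): φ is true.
  t (successors {u, v, w, x, y, m}): φ is true.
  m (successors {u, v, x, y, z, t, m}): φ is true.
For instance, at v:
  At v: q is false, ◇s is true, so q ∨ ◇s is true.
    At v: ◇s requires s at some successor in {u, v, w, x, y, z, t, m}.
      s holds at v, so ◇s is true at v.
Satisfying worlds: {u, v, w, x, y, z, t, m}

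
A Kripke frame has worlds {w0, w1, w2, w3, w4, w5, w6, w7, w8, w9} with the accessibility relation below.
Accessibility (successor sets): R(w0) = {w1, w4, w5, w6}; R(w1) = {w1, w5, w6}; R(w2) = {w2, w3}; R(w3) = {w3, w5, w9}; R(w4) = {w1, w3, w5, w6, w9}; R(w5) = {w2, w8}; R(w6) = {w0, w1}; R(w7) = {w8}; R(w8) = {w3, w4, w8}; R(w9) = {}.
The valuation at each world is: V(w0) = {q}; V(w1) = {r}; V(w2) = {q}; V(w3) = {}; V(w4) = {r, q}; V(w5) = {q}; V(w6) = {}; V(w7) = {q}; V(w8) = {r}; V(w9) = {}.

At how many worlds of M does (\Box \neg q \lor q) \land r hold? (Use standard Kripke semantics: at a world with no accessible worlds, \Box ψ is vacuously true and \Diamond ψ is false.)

Let φ = (\Box \neg q \lor q) \land r. Evaluate φ at each world:
  w0 (successors {w1, w4, w5, w6}): φ is false.
  w1 (successors {w1, w5, w6}): φ is false.
  w2 (successors {w2, w3}): φ is false.
  w3 (successors {w3, w5, w9}): φ is false.
  w4 (successors {w1, w3, w5, w6, w9}): φ is true.
  w5 (successors {w2, w8}): φ is false.
  w6 (successors {w0, w1}): φ is false.
  w7 (successors {w8}): φ is false.
  w8 (successors {w3, w4, w8}): φ is false.
  w9 (successors ∅): φ is false.
For instance, at w0:
  At w0: \Box \neg q \lor q is true, r is false, so (\Box \neg q \lor q) \land r is false.
    At w0: \Box \neg q is false, q is true, so \Box \neg q \lor q is true.
      At w0: \Box \neg q requires \neg q at every successor {w1, w4, w5, w6}.
        \neg q fails at w4, so \Box \neg q is false at w0.
Satisfying worlds: {w4}

1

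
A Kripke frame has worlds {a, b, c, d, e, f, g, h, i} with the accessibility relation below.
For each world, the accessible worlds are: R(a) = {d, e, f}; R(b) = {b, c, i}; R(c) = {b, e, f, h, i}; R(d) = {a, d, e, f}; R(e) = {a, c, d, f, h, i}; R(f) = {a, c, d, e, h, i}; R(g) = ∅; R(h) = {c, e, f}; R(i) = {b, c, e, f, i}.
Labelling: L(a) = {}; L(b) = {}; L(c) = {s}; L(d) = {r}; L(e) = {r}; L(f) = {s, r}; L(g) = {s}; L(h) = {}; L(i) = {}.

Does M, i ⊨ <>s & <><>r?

Recall that <>ψ holds at a world iff ψ holds at some accessible world.
At i: <>s is true, <><>r is true, so <>s & <><>r is true.
  At i: <>s requires s at some successor in {b, c, e, f, i}.
    s holds at c, so <>s is true at i.
  At i: <><>r requires <>r at some successor in {b, c, e, f, i}.
    <>r holds at c, so <><>r is true at i.
      At c: <>r requires r at some successor in {b, e, f, h, i}.
        r holds at e, so <>r is true at c.

Yes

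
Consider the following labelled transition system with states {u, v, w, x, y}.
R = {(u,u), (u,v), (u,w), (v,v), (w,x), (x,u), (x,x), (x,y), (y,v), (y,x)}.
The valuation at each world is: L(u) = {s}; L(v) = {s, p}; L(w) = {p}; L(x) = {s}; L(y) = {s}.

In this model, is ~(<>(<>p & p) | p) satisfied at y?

At y: <>(<>p & p) | p is true, so ~(<>(<>p & p) | p) is false.
  At y: <>(<>p & p) is true, p is false, so <>(<>p & p) | p is true.
    At y: <>(<>p & p) requires <>p & p at some successor in {v, x}.
      <>p & p holds at v, so <>(<>p & p) is true at y.

No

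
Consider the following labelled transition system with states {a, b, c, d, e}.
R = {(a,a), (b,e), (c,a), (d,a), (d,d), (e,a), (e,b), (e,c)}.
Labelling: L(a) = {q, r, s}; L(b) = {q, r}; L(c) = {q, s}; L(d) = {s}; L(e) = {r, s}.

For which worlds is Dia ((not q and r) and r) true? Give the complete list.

b

Let φ = Dia ((not q and r) and r). Evaluate φ at each world:
  a (successors {a}): φ is false.
  b (successors {e}): φ is true.
  c (successors {a}): φ is false.
  d (successors {a, d}): φ is false.
  e (successors {a, b, c}): φ is false.
For instance, at c:
  At c: Dia ((not q and r) and r) requires (not q and r) and r at some successor in {a}.
    At a: (not q and r) and r is false.
  So Dia ((not q and r) and r) is false at c.
Satisfying worlds: {b}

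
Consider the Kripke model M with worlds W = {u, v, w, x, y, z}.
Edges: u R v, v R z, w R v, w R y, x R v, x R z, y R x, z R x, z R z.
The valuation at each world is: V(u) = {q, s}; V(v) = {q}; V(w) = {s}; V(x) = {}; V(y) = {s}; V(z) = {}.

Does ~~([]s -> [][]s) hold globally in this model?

Let φ = ~~([]s -> [][]s). Evaluate φ at each world:
  u (successors {v}): φ is true.
  v (successors {z}): φ is true.
  w (successors {v, y}): φ is true.
  x (successors {v, z}): φ is true.
  y (successors {x}): φ is true.
  z (successors {x, z}): φ is true.
For instance, at w:
  At w: ~([]s -> [][]s) is false, so ~~([]s -> [][]s) is true.
    At w: []s -> [][]s is true, so ~([]s -> [][]s) is false.
      At w: []s is false, [][]s is false, so []s -> [][]s is true.

Yes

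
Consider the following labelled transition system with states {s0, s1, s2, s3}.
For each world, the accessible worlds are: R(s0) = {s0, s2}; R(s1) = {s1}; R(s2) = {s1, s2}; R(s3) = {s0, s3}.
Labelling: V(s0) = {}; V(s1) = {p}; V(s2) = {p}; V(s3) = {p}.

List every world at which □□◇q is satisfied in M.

none

Let φ = □□◇q. Evaluate φ at each world:
  s0 (successors {s0, s2}): φ is false.
  s1 (successors {s1}): φ is false.
  s2 (successors {s1, s2}): φ is false.
  s3 (successors {s0, s3}): φ is false.
For instance, at s1:
  At s1: □□◇q requires □◇q at every successor {s1}.
    □◇q fails at s1, so □□◇q is false at s1.
      At s1: □◇q requires ◇q at every successor {s1}.
        ◇q fails at s1, so □◇q is false at s1.
Satisfying worlds: none.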